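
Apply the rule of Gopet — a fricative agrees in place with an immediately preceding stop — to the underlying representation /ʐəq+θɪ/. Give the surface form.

/θ/ is a voiceless dental fricative. The preceding trigger /q/ is uvular, so /θ/ must become uvular as well.
Changing only its place to uvular gives [χ] — the voiceless uvular fricative.

[ʐəqχɪ]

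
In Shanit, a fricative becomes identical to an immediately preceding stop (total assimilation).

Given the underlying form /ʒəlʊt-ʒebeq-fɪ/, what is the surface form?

[ʒəlʊttebeqqɪ]

/ʒ/ is the segment targeted by the rule; it sits immediately after /t/, so it assimilates completely and surfaces as [t].
At the second juncture, /f/ likewise becomes [q] adjacent to /q/.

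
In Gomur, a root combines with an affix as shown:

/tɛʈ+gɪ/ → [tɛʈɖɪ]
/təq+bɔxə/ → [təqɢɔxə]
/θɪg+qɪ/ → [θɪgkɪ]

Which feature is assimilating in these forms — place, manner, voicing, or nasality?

The segment that alternates is /g/, which surfaces as [ɖ] when adjacent to /ʈ/.
/g/ is velar while /ʈ/ is retroflex; the output [ɖ] is retroflex, matching the trigger — so the feature that spreads is place.
Checking the remaining alternations: /b/ → [ɢ] after /q/ (bilabial → uvular, matching uvular); /q/ → [k] after /g/ (uvular → velar, matching velar) — only place changes, and always toward the preceding segment.

place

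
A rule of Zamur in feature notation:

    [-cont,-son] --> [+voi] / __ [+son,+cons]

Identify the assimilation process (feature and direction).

The structural change is [+voi], and the conditioning segment [+son,+cons] (a sonorant consonant) is itself voiced, so the target comes to share the voicing of its neighbour — voicing assimilation.
Since the environment is written after the underscore, the trigger follows the target; the direction is regressive.

regressive voicing assimilation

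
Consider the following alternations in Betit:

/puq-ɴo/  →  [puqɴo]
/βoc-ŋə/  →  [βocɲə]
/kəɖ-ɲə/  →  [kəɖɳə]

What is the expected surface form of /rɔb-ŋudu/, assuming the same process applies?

[rɔbmudu]

The data show progressive place assimilation: /ŋ/ → [ɲ] after /c/; /ɲ/ → [ɳ] after /ɖ/. In each pair only place changes, matching the preceding consonant, while manner and voice stay constant.
No alternation appears in [puqɴo]: there the adjacent consonants already agree in place (/ɴ/ and /q/ are both uvular), so this form is consistent with the same rule.
The rule targets /ŋ/ (voiced velar nasal), which sits after the trigger /b/ (bilabial).
A voiced bilabial nasal is [m], so the surface segment is [m].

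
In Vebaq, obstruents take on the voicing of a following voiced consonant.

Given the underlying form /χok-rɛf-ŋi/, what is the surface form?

/k/ is a voiceless velar stop. The following trigger /r/ is voiced, so /k/ must become voiced as well.
The voiced velar stop is [g], so /k/ → [g].
At the second juncture, /f/ likewise becomes [v] adjacent to /ŋ/.

[χogrɛvŋi]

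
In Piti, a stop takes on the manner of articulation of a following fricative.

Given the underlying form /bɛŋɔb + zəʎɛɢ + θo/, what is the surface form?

/b/ is a voiced bilabial stop. The following trigger /z/ is a fricative, so /b/ must become a fricative as well.
Changing only its manner to fricative gives [β] — the voiced bilabial fricative.
At the second juncture, /ɢ/ likewise becomes [ʁ] adjacent to /θ/.

[bɛŋɔβzəʎɛʁθo]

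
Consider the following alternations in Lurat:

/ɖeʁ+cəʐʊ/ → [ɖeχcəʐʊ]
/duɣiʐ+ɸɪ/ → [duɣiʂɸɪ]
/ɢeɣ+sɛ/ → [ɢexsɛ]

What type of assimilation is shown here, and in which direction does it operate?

Comparing underlying and surface forms, /ʁ/ → [χ] is the alternation; the neighbouring /c/ is constant.
The change voiced → voiceless matches the voicing of the following /c/, identifying this as voicing assimilation.
Place and manner are unchanged, so the assimilation is partial, not total.
The same holds elsewhere in the data: /ʐ/ → [ʂ] before /ɸ/ (voiced → voiceless, matching voiceless); /ɣ/ → [x] before /s/ (voiced → voiceless, matching voiceless) — only voicing changes, and always toward the following segment.
Since the segment that changes precedes the conditioning segment, the assimilation is regressive.

regressive voicing assimilation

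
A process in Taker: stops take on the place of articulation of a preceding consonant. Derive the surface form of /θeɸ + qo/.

[θeɸpo]

/q/ is a voiceless uvular stop. The preceding trigger /ɸ/ is bilabial, so /q/ must become bilabial as well.
A voiceless bilabial stop is [p], so the surface segment is [p].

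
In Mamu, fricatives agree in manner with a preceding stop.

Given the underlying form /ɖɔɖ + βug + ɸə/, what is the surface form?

/β/ is a voiced bilabial fricative. The preceding trigger /ɖ/ is a stop, so /β/ must become a stop as well.
Changing only its manner to stop gives [b] — the voiced bilabial stop.
The same rule applies at the second boundary: /ɸ/ → [p] next to /g/.

[ɖɔɖbugpə]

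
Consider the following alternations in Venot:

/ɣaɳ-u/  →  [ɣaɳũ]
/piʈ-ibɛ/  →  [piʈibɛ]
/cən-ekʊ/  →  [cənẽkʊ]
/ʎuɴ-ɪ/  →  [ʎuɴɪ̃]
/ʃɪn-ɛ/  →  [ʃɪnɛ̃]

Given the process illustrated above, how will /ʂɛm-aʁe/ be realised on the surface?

[ʂɛmãʁe]

The data show progressive nasality assimilation (vowel nasalisation): /u/ → [ũ] after /ɳ/; /e/ → [ẽ] after /n/; /ɪ/ → [ɪ̃] after /ɴ/; /ɛ/ → [ɛ̃] after /n/ — a vowel is nasalised by an immediately preceding nasal consonant.
No change occurs in [piʈibɛ] because the vowel at the boundary is adjacent to an oral consonant, not a nasal (/i/ next to /ʈ/).
/a/ sits next to the nasal /m/ and is therefore nasalised to [ã].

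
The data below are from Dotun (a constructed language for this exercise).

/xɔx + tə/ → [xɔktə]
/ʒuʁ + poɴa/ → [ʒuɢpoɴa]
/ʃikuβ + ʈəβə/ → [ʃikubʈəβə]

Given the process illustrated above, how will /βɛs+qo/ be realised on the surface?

[βɛtqo]

The data show regressive manner assimilation: /x/ → [k] before /t/; /ʁ/ → [ɢ] before /p/; /β/ → [b] before /ʈ/. In each pair only manner changes, matching the following consonant, while place and voice stay constant.
/s/ is a voiceless alveolar fricative. The following trigger /q/ is a stop, so /s/ must become a stop as well.
Changing only its manner to stop gives [t] — the voiceless alveolar stop.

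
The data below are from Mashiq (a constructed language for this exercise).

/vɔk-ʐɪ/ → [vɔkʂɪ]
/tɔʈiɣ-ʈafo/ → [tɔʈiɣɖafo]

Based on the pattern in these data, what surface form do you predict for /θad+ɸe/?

The data show progressive voicing assimilation: /ʐ/ → [ʂ] after /k/; /ʈ/ → [ɖ] after /ɣ/. In each pair only voicing changes, matching the preceding consonant, while place and manner stay constant.
The rule targets /ɸ/ (voiceless bilabial fricative), which sits after the trigger /d/ (voiced).
Changing only its voicing to voiced gives [β] — the voiced bilabial fricative.

[θadβe]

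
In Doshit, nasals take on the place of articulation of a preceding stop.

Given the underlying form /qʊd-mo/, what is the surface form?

[qʊdno]

/m/ is a voiced bilabial nasal. The preceding trigger /d/ is alveolar, so /m/ must become alveolar as well.
Changing only its place to alveolar gives [n] — the voiced alveolar nasal.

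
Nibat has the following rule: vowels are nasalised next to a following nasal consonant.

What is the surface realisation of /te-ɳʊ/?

/e/ sits next to the nasal /ɳ/ and is therefore nasalised to [ẽ].

[tẽɳʊ]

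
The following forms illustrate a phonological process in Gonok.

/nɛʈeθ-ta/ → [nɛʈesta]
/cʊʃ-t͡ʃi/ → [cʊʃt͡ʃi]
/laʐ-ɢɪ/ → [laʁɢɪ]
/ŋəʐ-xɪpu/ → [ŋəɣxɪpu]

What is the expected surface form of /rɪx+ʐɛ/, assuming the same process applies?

The data show regressive place assimilation: /θ/ → [s] before /t/; /ʐ/ → [ʁ] before /ɢ/; /ʐ/ → [ɣ] before /x/. In each pair only place changes, matching the following consonant, while manner and voice stay constant.
Nothing changes in [cʊʃt͡ʃi]: there the adjacent consonants already agree in place (/ʃ/ and /t͡ʃ/ are both postalveolar), so this form is consistent with the same rule.
/x/ is a voiceless velar fricative. The following trigger /ʐ/ is retroflex, so /x/ must become retroflex as well.
Changing only its place to retroflex gives [ʂ] — the voiceless retroflex fricative.

[rɪʂʐɛ]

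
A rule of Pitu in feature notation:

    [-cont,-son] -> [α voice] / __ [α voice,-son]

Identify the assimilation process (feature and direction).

regressive voicing assimilation

The shared variable α links the value of [voice] on the target to the same value on the neighbouring segment, so voicing is the feature that assimilates.
The conditioning segment sits to the right of the focus bar, meaning the trigger follows the segment that changes — regressive assimilation.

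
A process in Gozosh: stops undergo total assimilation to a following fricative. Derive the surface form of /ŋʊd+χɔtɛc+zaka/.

[ŋʊχχɔtɛzzaka]

/d/ is the segment targeted by the rule; it sits immediately before /χ/, so it assimilates completely and surfaces as [χ].
The same rule applies at the second boundary: /c/ → [z] next to /z/.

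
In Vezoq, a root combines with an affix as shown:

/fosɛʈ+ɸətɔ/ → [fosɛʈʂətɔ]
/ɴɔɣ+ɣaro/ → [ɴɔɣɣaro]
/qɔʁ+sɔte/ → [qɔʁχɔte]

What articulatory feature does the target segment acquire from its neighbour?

Underlying /ɸ/ is realised as [ʂ] next to /ʈ/; /ʈ/ itself does not change.
The change bilabial → retroflex matches the place of the preceding /ʈ/, identifying this as place assimilation.
Checking the remaining alternation: /s/ → [χ] after /ʁ/ (alveolar → uvular, matching uvular) — only place changes, and always toward the preceding segment.
Nothing changes in [ɴɔɣɣaro]: there the adjacent consonants already agree in place (/ɣ/ and /ɣ/ are both velar), so this form is consistent with the same rule.

place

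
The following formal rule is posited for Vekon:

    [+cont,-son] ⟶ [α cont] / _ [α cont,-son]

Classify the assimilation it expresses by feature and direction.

regressive manner assimilation

The rule copies [cont] (continuancy) from the environment onto the target fricatives; since [±cont] encodes the stop/fricative manner contrast, the assimilating dimension is manner.
The conditioning segment sits to the right of the focus bar, meaning the trigger follows the segment that changes — regressive assimilation.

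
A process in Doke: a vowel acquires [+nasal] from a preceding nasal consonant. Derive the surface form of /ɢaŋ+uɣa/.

The vowel /u/ is adjacent to the preceding nasal /ŋ/, so it acquires [+nasal] and surfaces as [ũ].

[ɢaŋũɣa]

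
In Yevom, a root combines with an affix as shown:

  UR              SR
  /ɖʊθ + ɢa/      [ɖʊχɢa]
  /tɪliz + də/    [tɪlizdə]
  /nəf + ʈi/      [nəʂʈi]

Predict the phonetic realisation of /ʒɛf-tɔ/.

[ʒɛstɔ]

The data show regressive place assimilation: /θ/ → [χ] before /ɢ/; /f/ → [ʂ] before /ʈ/. In each pair only place changes, matching the following consonant, while manner and voice stay constant.
No alternation appears in [tɪlizdə]: there the adjacent consonants already agree in place (/z/ and /d/ are both alveolar), so this form is consistent with the same rule.
/f/ is a voiceless labiodental fricative. The following trigger /t/ is alveolar, so /f/ must become alveolar as well.
The voiceless alveolar fricative is [s], so /f/ → [s].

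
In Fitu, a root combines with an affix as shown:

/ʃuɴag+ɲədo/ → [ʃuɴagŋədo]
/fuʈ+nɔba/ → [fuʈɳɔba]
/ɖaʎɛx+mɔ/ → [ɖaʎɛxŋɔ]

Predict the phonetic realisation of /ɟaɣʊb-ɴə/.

The data show progressive place assimilation: /ɲ/ → [ŋ] after /g/; /n/ → [ɳ] after /ʈ/; /m/ → [ŋ] after /x/. In each pair only place changes, matching the preceding consonant, while manner and voice stay constant.
/ɴ/ is a voiced uvular nasal. The preceding trigger /b/ is bilabial, so /ɴ/ must become bilabial as well.
A voiced bilabial nasal is [m], so the surface segment is [m].

[ɟaɣʊbmə]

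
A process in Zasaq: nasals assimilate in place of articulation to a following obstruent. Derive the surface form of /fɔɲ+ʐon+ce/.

[fɔɳʐoɲce]

The rule targets /ɲ/ (voiced palatal nasal), which sits before the trigger /ʐ/ (retroflex).
The voiced retroflex nasal is [ɳ], so /ɲ/ → [ɳ].
The same rule applies at the second boundary: /n/ → [ɲ] next to /c/.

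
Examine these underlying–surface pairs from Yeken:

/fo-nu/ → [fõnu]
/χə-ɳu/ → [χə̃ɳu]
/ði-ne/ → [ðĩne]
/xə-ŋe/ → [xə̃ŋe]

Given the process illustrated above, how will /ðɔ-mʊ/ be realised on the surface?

The data show regressive nasality assimilation (vowel nasalisation): /o/ → [õ] before /n/; /ə/ → [ə̃] before /ɳ/; /i/ → [ĩ] before /n/; /ə/ → [ə̃] before /ŋ/ — a vowel is nasalised by an immediately following nasal consonant.
/ɔ/ sits next to the nasal /m/ and is therefore nasalised to [ɔ̃].

[ðɔ̃mʊ]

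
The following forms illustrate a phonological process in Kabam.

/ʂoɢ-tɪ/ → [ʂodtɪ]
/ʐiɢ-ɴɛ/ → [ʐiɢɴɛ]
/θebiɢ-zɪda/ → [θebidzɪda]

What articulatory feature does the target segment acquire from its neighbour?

place

Comparing underlying and surface forms, /ɢ/ → [d] is the alternation; the neighbouring /t/ is constant.
The change uvular → alveolar matches the place of the following /t/, identifying this as place assimilation.
Checking the remaining alternation: /ɢ/ → [d] before /z/ (uvular → alveolar, matching alveolar) — only place changes, and always toward the following segment.
No alternation appears in [ʐiɢɴɛ]: there the adjacent consonants already agree in place (/ɢ/ and /ɴ/ are both uvular), so this form is consistent with the same rule.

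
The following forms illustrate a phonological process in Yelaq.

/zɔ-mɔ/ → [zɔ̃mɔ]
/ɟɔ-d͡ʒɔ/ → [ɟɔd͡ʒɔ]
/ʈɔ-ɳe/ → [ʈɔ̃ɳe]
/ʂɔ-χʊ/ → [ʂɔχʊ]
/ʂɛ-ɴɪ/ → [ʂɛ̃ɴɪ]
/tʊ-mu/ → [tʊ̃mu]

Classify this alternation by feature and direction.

regressive nasality assimilation (vowel nasalisation)

The vowel /ɔ/ surfaces as nasalised [ɔ̃] next to the following nasal /m/ — it has acquired the [+nasal] feature of its neighbour.
The other forms show the same pattern: /ɔ/ → [ɔ̃] before /ɳ/; /ɛ/ → [ɛ̃] before /ɴ/; /ʊ/ → [ʊ̃] before /m/ — each time a vowel is nasalised next to a following nasal.
No change occurs in [ɟɔd͡ʒɔ], [ʂɔχʊ] because the vowel at the boundary is adjacent to an oral consonant, not a nasal (/ɔ/ next to /d͡ʒ/; /ɔ/ next to /χ/).
Because the conditioning nasal is to the right of the vowel that changes, the process is regressive (anticipatory).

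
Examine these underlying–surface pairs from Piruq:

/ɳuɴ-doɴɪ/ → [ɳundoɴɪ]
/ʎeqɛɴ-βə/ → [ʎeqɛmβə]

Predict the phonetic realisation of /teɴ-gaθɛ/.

The data show regressive place assimilation: /ɴ/ → [n] before /d/; /ɴ/ → [m] before /β/. In each pair only place changes, matching the following consonant, while manner and voice stay constant.
/ɴ/ is a voiced uvular nasal. The following trigger /g/ is velar, so /ɴ/ must become velar as well.
Changing only its place to velar gives [ŋ] — the voiced velar nasal.

[teŋgaθɛ]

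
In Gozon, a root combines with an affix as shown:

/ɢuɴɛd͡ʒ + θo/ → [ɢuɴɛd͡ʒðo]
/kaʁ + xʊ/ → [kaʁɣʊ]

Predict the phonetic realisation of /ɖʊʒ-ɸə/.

The data show progressive voicing assimilation: /θ/ → [ð] after /d͡ʒ/; /x/ → [ɣ] after /ʁ/. In each pair only voicing changes, matching the preceding consonant, while place and manner stay constant.
The rule targets /ɸ/ (voiceless bilabial fricative), which sits after the trigger /ʒ/ (voiced).
A voiced bilabial fricative is [β], so the surface segment is [β].

[ɖʊʒβə]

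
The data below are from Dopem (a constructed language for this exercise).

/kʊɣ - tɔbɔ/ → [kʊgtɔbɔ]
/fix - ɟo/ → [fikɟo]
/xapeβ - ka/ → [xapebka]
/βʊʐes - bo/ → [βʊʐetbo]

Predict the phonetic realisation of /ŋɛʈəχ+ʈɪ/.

[ŋɛʈəqʈɪ]

The data show regressive manner assimilation: /ɣ/ → [g] before /t/; /x/ → [k] before /ɟ/; /β/ → [b] before /k/; /s/ → [t] before /b/. In each pair only manner changes, matching the following consonant, while place and voice stay constant.
/χ/ is a voiceless uvular fricative. The following trigger /ʈ/ is a stop, so /χ/ must become a stop as well.
A voiceless uvular stop is [q], so the surface segment is [q].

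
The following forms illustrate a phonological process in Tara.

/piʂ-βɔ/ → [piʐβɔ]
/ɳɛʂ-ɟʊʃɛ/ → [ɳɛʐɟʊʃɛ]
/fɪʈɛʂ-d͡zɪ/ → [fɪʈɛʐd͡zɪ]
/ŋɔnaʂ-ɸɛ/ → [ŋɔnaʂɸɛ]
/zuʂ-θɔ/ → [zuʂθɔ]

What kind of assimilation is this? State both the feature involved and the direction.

regressive voicing assimilation

Comparing underlying and surface forms, /ʂ/ → [ʐ] is the alternation; the neighbouring /β/ is constant.
/ʂ/ is voiceless while /β/ is voiced; the output [ʐ] is voiced, matching the trigger — so the feature that spreads is voicing.
Place and manner are unchanged, so the assimilation is partial, not total.
The other alternating forms pattern the same way: /ʂ/ → [ʐ] before /ɟ/ (voiceless → voiced, matching voiced); /ʂ/ → [ʐ] before /d͡z/ (voiceless → voiced, matching voiced) — only voicing changes, and always toward the following segment.
Nothing changes in [ŋɔnaʂɸɛ], [zuʂθɔ]: there the adjacent consonants already agree in voicing (/ʂ/ and /ɸ/ are both voiceless; /ʂ/ and /θ/ are both voiceless), so these forms are consistent with the same rule.
Since the segment that changes precedes the conditioning segment, the assimilation is regressive.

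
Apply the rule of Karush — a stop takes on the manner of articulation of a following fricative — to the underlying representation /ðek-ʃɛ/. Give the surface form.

/k/ is a voiceless velar stop. The following trigger /ʃ/ is a fricative, so /k/ must become a fricative as well.
A voiceless velar fricative is [x], so the surface segment is [x].

[ðexʃɛ]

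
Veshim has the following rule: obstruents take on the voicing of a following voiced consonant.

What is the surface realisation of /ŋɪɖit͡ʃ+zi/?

[ŋɪɖid͡ʒzi]

/t͡ʃ/ is a voiceless postalveolar affricate. The following trigger /z/ is voiced, so /t͡ʃ/ must become voiced as well.
A voiced postalveolar affricate is [d͡ʒ], so the surface segment is [d͡ʒ].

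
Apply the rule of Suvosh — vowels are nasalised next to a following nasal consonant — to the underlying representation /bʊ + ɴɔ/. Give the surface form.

[bʊ̃ɴɔ]

The vowel /ʊ/ is adjacent to the following nasal /ɴ/, so it acquires [+nasal] and surfaces as [ʊ̃].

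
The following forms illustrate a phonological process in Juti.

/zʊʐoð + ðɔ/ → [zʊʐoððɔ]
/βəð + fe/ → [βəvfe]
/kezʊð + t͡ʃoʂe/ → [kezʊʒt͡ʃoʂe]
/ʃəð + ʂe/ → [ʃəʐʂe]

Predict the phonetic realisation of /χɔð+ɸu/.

The data show regressive place assimilation: /ð/ → [v] before /f/; /ð/ → [ʒ] before /t͡ʃ/; /ð/ → [ʐ] before /ʂ/. In each pair only place changes, matching the following consonant, while manner and voice stay constant.
No alternation appears in [zʊʐoððɔ]: there the adjacent consonants already agree in place (/ð/ and /ð/ are both dental), so this form is consistent with the same rule.
/ð/ is a voiced dental fricative. The following trigger /ɸ/ is bilabial, so /ð/ must become bilabial as well.
The voiced bilabial fricative is [β], so /ð/ → [β].

[χɔβɸu]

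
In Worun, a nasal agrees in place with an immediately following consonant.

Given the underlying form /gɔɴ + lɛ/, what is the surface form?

[gɔnlɛ]

The rule targets /ɴ/ (voiced uvular nasal), which sits before the trigger /l/ (alveolar).
The voiced alveolar nasal is [n], so /ɴ/ → [n].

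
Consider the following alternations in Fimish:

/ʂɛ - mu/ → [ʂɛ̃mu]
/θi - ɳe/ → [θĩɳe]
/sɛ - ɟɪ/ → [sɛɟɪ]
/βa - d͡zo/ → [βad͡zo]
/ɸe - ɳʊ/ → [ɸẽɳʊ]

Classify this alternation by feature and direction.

The vowel /ɛ/ surfaces as nasalised [ɛ̃] next to the following nasal /m/ — it has acquired the [+nasal] feature of its neighbour.
Likewise in the remaining data: /i/ → [ĩ] before /ɳ/; /e/ → [ẽ] before /ɳ/ — each time a vowel is nasalised next to a following nasal.
No change occurs in [sɛɟɪ], [βad͡zo] because the vowel at the boundary is adjacent to an oral consonant, not a nasal (/ɛ/ next to /ɟ/; /a/ next to /d͡z/).
Because the conditioning nasal is to the right of the vowel that changes, the process is regressive (anticipatory).

regressive nasality assimilation (vowel nasalisation)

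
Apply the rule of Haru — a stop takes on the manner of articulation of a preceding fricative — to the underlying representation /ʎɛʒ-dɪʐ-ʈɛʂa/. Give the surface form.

The rule targets /d/ (voiced alveolar stop), which sits after the trigger /ʒ/ (fricative).
The voiced alveolar fricative is [z], so /d/ → [z].
At the second juncture, /ʈ/ likewise becomes [ʂ] adjacent to /ʐ/.

[ʎɛʒzɪʐʂɛʂa]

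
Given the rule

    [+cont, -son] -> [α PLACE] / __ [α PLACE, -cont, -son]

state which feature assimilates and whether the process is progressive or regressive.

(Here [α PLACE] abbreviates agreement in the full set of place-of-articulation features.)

regressive place assimilation

The rule copies the place features (abbreviated [PLACE]) from the environment onto the target, so the assimilating feature is place.
Since the environment is written after the underscore, the trigger follows the target; the direction is regressive.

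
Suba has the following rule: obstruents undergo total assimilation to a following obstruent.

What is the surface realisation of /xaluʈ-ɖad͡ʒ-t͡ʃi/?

/ʈ/ is the segment targeted by the rule; it sits immediately before /ɖ/, so it assimilates completely and surfaces as [ɖ].
The same rule applies at the second boundary: /d͡ʒ/ → [t͡ʃ] next to /t͡ʃ/.

[xaluɖɖat͡ʃt͡ʃi]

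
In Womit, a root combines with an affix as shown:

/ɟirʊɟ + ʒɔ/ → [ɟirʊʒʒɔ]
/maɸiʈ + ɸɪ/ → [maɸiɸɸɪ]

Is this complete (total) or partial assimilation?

total assimilation

The segment that alternates is /ɟ/, which surfaces as [ʒ] when adjacent to /ʒ/.
The output [ʒ] is identical to the trigger /ʒ/ — every feature (place, manner, voicing) has been copied — so this is total assimilation.
The other form behaves the same way: /ʈ/ → [ɸ] before /ɸ/ — in each case the output is a copy of the following consonant.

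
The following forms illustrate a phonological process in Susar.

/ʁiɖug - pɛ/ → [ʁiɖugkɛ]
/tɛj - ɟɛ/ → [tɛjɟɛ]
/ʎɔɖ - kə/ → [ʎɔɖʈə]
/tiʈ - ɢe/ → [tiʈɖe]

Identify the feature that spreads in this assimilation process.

place

The segment that alternates is /p/, which surfaces as [k] when adjacent to /g/.
The change bilabial → velar matches the place of the preceding /g/, identifying this as place assimilation.
The same holds elsewhere in the data: /k/ → [ʈ] after /ɖ/ (velar → retroflex, matching retroflex); /ɢ/ → [ɖ] after /ʈ/ (uvular → retroflex, matching retroflex) — only place changes, and always toward the preceding segment.
No alternation appears in [tɛjɟɛ]: there the adjacent consonants already agree in place (/ɟ/ and /j/ are both palatal), so this form is consistent with the same rule.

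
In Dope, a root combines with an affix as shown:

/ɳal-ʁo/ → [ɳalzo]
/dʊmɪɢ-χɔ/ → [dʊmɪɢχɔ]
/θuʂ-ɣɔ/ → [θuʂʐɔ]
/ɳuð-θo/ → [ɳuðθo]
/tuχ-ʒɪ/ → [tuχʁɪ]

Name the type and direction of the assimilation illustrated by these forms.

progressive place assimilation

The segment that alternates is /ʁ/, which surfaces as [z] when adjacent to /l/.
/ʁ/ is uvular while /l/ is alveolar; the output [z] is alveolar, matching the trigger — so the feature that spreads is place.
Manner and voice are unchanged, so the assimilation is partial, not total.
Checking the remaining alternations: /ɣ/ → [ʐ] after /ʂ/ (velar → retroflex, matching retroflex); /ʒ/ → [ʁ] after /χ/ (postalveolar → uvular, matching uvular) — only place changes, and always toward the preceding segment.
Nothing changes in [dʊmɪɢχɔ], [ɳuðθo]: there the adjacent consonants already agree in place (/χ/ and /ɢ/ are both uvular; /θ/ and /ð/ are both dental), so these forms are consistent with the same rule.
The trigger is the preceding segment, so the direction is progressive (perseverative).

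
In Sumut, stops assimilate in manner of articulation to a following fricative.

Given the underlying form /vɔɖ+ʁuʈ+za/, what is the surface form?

[vɔʐʁuʂza]

The rule targets /ɖ/ (voiced retroflex stop), which sits before the trigger /ʁ/ (fricative).
The voiced retroflex fricative is [ʐ], so /ɖ/ → [ʐ].
At the second juncture, /ʈ/ likewise becomes [ʂ] adjacent to /z/.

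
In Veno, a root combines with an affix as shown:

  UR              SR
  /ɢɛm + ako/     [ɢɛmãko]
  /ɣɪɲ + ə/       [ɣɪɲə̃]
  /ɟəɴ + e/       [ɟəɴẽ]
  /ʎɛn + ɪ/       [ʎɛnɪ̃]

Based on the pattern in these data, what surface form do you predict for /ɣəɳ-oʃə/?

The data show progressive nasality assimilation (vowel nasalisation): /a/ → [ã] after /m/; /ə/ → [ə̃] after /ɲ/; /e/ → [ẽ] after /ɴ/; /ɪ/ → [ɪ̃] after /n/ — a vowel is nasalised by an immediately preceding nasal consonant.
The vowel /o/ is adjacent to the preceding nasal /ɳ/, so it acquires [+nasal] and surfaces as [õ].

[ɣəɳõʃə]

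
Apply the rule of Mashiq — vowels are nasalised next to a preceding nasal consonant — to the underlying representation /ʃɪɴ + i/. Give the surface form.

/i/ sits next to the nasal /ɴ/ and is therefore nasalised to [ĩ].

[ʃɪɴĩ]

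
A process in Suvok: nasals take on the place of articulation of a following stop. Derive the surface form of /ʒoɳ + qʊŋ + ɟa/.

[ʒoɴqʊɲɟa]

The rule targets /ɳ/ (voiced retroflex nasal), which sits before the trigger /q/ (uvular).
A voiced uvular nasal is [ɴ], so the surface segment is [ɴ].
At the second juncture, /ŋ/ likewise becomes [ɲ] adjacent to /ɟ/.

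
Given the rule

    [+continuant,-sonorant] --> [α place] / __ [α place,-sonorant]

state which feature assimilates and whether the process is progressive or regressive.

The shared variable α links the value of the place features (abbreviated [place]) on the target to the same value on the neighbouring segment, so place is the feature that assimilates.
The conditioning segment sits to the right of the focus bar, meaning the trigger follows the segment that changes — regressive assimilation.

regressive place assimilation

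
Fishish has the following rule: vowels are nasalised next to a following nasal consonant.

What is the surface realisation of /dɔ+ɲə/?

/ɔ/ sits next to the nasal /ɲ/ and is therefore nasalised to [ɔ̃].

[dɔ̃ɲə]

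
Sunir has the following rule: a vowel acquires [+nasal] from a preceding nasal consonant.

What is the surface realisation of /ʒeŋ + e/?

[ʒeŋẽ]

The vowel /e/ is adjacent to the preceding nasal /ŋ/, so it acquires [+nasal] and surfaces as [ẽ].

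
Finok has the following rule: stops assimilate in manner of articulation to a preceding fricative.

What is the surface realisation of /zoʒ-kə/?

[zoʒxə]

The rule targets /k/ (voiceless velar stop), which sits after the trigger /ʒ/ (fricative).
The voiceless velar fricative is [x], so /k/ → [x].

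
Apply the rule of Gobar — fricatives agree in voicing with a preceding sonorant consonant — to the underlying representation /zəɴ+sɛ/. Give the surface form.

[zəɴzɛ]

/s/ is a voiceless alveolar fricative. The preceding trigger /ɴ/ is voiced, so /s/ must become voiced as well.
The voiced alveolar fricative is [z], so /s/ → [z].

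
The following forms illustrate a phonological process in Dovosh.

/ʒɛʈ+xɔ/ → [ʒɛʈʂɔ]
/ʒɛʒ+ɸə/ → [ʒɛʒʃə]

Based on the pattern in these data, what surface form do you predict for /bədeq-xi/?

The data show progressive place assimilation: /x/ → [ʂ] after /ʈ/; /ɸ/ → [ʃ] after /ʒ/. In each pair only place changes, matching the preceding consonant, while manner and voice stay constant.
The rule targets /x/ (voiceless velar fricative), which sits after the trigger /q/ (uvular).
The voiceless uvular fricative is [χ], so /x/ → [χ].

[bədeqχi]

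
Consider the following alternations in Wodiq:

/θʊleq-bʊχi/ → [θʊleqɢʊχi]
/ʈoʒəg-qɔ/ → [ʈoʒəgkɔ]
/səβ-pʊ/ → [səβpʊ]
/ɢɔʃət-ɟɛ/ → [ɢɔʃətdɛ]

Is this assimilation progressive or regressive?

The segment that alternates is /b/, which surfaces as [ɢ] when adjacent to /q/.
The change bilabial → uvular matches the place of the preceding /q/, identifying this as place assimilation.
The other alternating forms pattern the same way: /q/ → [k] after /g/ (uvular → velar, matching velar); /ɟ/ → [d] after /t/ (palatal → alveolar, matching alveolar) — only place changes, and always toward the preceding segment.
No alternation appears in [səβpʊ]: there the adjacent consonants already agree in place (/p/ and /β/ are both bilabial), so this form is consistent with the same rule.
The trigger is the preceding segment, so the direction is progressive (perseverative).

progressive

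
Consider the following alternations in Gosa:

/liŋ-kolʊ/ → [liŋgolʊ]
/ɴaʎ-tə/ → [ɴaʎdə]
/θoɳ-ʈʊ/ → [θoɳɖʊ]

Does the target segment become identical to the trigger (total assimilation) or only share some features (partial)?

Underlying /k/ is realised as [g] next to /ŋ/; /ŋ/ itself does not change.
/k/ is voiceless while /ŋ/ is voiced; the output [g] is voiced, matching the trigger — so the feature that spreads is voicing.
Place and manner are unchanged, so the assimilation is partial, not total.
Checking the remaining alternations: /t/ → [d] after /ʎ/ (voiceless → voiced, matching voiced); /ʈ/ → [ɖ] after /ɳ/ (voiceless → voiced, matching voiced) — only voicing changes, and always toward the preceding segment.

partial assimilation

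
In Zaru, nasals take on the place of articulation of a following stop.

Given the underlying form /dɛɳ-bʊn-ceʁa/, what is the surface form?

/ɳ/ is a voiced retroflex nasal. The following trigger /b/ is bilabial, so /ɳ/ must become bilabial as well.
Changing only its place to bilabial gives [m] — the voiced bilabial nasal.
At the second juncture, /n/ likewise becomes [ɲ] adjacent to /c/.

[dɛmbʊɲceʁa]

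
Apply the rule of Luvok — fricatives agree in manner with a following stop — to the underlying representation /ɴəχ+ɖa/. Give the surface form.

/χ/ is a voiceless uvular fricative. The following trigger /ɖ/ is a stop, so /χ/ must become a stop as well.
The voiceless uvular stop is [q], so /χ/ → [q].

[ɴəqɖa]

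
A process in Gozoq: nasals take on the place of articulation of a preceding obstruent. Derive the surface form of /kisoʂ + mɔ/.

[kisoʂɳɔ]

/m/ is a voiced bilabial nasal. The preceding trigger /ʂ/ is retroflex, so /m/ must become retroflex as well.
The voiced retroflex nasal is [ɳ], so /m/ → [ɳ].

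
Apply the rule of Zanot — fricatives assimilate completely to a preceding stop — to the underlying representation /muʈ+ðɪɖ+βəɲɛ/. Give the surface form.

[muʈʈɪɖɖəɲɛ]

/ð/ is the segment targeted by the rule; it sits immediately after /ʈ/, so it assimilates completely and surfaces as [ʈ].
The same rule applies at the second boundary: /β/ → [ɖ] next to /ɖ/.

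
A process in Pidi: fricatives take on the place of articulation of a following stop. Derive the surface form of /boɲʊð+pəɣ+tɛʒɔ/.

/ð/ is a voiced dental fricative. The following trigger /p/ is bilabial, so /ð/ must become bilabial as well.
A voiced bilabial fricative is [β], so the surface segment is [β].
The same rule applies at the second boundary: /ɣ/ → [z] next to /t/.

[boɲʊβpəztɛʒɔ]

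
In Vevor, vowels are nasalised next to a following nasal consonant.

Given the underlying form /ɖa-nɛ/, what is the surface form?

[ɖãnɛ]

The vowel /a/ is adjacent to the following nasal /n/, so it acquires [+nasal] and surfaces as [ã].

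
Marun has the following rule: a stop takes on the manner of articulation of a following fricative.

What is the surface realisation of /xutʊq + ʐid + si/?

[xutʊχʐizsi]

The rule targets /q/ (voiceless uvular stop), which sits before the trigger /ʐ/ (fricative).
The voiceless uvular fricative is [χ], so /q/ → [χ].
At the second juncture, /d/ likewise becomes [z] adjacent to /s/.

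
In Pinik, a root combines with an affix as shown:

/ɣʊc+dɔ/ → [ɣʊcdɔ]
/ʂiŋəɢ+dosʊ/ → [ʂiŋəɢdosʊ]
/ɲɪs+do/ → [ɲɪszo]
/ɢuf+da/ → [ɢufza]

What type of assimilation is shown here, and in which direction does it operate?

Comparing underlying and surface forms, /d/ → [z] is the alternation; the neighbouring /s/ is constant.
The change stop → fricative matches the manner of the preceding /s/, identifying this as manner assimilation.
Place and voice are unchanged, so the assimilation is partial, not total.
Checking the remaining alternation: /d/ → [z] after /f/ (stop → fricative, matching a fricative) — only manner changes, and always toward the preceding segment.
No alternation appears in [ɣʊcdɔ], [ʂiŋəɢdosʊ]: there the adjacent consonants already agree in manner (/d/ and /c/ are both stops; /d/ and /ɢ/ are both stops), so these forms are consistent with the same rule.
The trigger is the preceding segment, so the direction is progressive (perseverative).

progressive manner assimilation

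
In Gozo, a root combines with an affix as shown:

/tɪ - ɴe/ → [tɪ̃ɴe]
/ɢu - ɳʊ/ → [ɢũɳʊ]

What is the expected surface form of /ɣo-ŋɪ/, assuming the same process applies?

[ɣõŋɪ]

The data show regressive nasality assimilation (vowel nasalisation): /ɪ/ → [ɪ̃] before /ɴ/; /u/ → [ũ] before /ɳ/ — a vowel is nasalised by an immediately following nasal consonant.
The vowel /o/ is adjacent to the following nasal /ŋ/, so it acquires [+nasal] and surfaces as [õ].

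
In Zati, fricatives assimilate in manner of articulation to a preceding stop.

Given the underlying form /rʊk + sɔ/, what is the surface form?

[rʊktɔ]

/s/ is a voiceless alveolar fricative. The preceding trigger /k/ is a stop, so /s/ must become a stop as well.
The voiceless alveolar stop is [t], so /s/ → [t].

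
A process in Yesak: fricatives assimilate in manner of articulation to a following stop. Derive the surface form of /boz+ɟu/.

/z/ is a voiced alveolar fricative. The following trigger /ɟ/ is a stop, so /z/ must become a stop as well.
Changing only its manner to stop gives [d] — the voiced alveolar stop.

[bodɟu]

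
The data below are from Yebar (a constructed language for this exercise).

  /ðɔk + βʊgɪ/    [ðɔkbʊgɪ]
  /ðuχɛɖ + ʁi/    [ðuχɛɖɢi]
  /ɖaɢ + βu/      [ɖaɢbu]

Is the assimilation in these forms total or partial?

partial assimilation

Comparing underlying and surface forms, /β/ → [b] is the alternation; the neighbouring /k/ is constant.
The change fricative → stop matches the manner of the preceding /k/, identifying this as manner assimilation.
Place and voice are unchanged, so the assimilation is partial, not total.
The other alternating forms pattern the same way: /ʁ/ → [ɢ] after /ɖ/ (fricative → stop, matching a stop); /β/ → [b] after /ɢ/ (fricative → stop, matching a stop) — only manner changes, and always toward the preceding segment.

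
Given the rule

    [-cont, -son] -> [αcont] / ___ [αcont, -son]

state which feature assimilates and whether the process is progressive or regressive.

The shared variable α links the value of [cont] on the target to that of the neighbouring obstruent. [cont] distinguishes stops from fricatives — a manner-of-articulation feature — so this is manner assimilation.
The conditioning segment sits to the right of the focus bar, meaning the trigger follows the segment that changes — regressive assimilation.

regressive manner assimilation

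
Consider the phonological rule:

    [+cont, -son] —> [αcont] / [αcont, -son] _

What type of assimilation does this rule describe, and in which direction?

progressive manner assimilation

The shared variable α links the value of [cont] on the target to that of the neighbouring obstruent. [cont] distinguishes stops from fricatives — a manner-of-articulation feature — so this is manner assimilation.
Since the environment is written before the underscore, the trigger precedes the target; the direction is progressive.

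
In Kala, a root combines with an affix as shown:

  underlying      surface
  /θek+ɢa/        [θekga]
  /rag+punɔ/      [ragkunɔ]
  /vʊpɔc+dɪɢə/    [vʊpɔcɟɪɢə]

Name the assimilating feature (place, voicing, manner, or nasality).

place

The segment that alternates is /ɢ/, which surfaces as [g] when adjacent to /k/.
The change uvular → velar matches the place of the preceding /k/, identifying this as place assimilation.
Checking the remaining alternations: /p/ → [k] after /g/ (bilabial → velar, matching velar); /d/ → [ɟ] after /c/ (alveolar → palatal, matching palatal) — only place changes, and always toward the preceding segment.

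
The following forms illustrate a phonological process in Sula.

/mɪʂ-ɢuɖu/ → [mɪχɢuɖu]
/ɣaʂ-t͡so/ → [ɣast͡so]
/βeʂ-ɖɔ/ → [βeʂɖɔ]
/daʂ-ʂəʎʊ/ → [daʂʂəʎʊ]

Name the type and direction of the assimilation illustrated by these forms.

The segment that alternates is /ʂ/, which surfaces as [χ] when adjacent to /ɢ/.
The change retroflex → uvular matches the place of the following /ɢ/, identifying this as place assimilation.
Manner and voice are unchanged, so the assimilation is partial, not total.
Checking the remaining alternation: /ʂ/ → [s] before /t͡s/ (retroflex → alveolar, matching alveolar) — only place changes, and always toward the following segment.
Nothing changes in [βeʂɖɔ], [daʂʂəʎʊ]: there the adjacent consonants already agree in place (/ʂ/ and /ɖ/ are both retroflex; /ʂ/ and /ʂ/ are both retroflex), so these forms are consistent with the same rule.
Since the segment that changes precedes the conditioning segment, the assimilation is regressive.

regressive place assimilation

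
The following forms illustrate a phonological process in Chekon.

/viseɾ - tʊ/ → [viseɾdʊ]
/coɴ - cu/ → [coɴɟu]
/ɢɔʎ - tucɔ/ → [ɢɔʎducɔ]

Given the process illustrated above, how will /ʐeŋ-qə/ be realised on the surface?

The data show progressive voicing assimilation: /t/ → [d] after /ɾ/; /c/ → [ɟ] after /ɴ/; /t/ → [d] after /ʎ/. In each pair only voicing changes, matching the preceding consonant, while place and manner stay constant.
/q/ is a voiceless uvular stop. The preceding trigger /ŋ/ is voiced, so /q/ must become voiced as well.
The voiced uvular stop is [ɢ], so /q/ → [ɢ].

[ʐeŋɢə]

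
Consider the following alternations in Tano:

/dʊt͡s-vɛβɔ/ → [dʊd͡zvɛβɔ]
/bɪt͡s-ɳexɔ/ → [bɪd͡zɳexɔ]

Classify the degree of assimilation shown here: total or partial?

partial assimilation

Comparing underlying and surface forms, /t͡s/ → [d͡z] is the alternation; the neighbouring /v/ is constant.
The change voiceless → voiced matches the voicing of the following /v/, identifying this as voicing assimilation.
Place and manner are unchanged, so the assimilation is partial, not total.
The same holds elsewhere in the data: /t͡s/ → [d͡z] before /ɳ/ (voiceless → voiced, matching voiced) — only voicing changes, and always toward the following segment.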